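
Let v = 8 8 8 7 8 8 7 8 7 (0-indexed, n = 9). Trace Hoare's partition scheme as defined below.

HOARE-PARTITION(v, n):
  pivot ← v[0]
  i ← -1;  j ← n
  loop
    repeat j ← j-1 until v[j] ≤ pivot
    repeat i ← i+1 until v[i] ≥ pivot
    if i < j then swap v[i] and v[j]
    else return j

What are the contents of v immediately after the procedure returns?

7 8 7 7 8 8 8 8 8

pivot=8
j stops at 8 (7), i stops at 0 (8); swap ⇒ 7 8 8 7 8 8 7 8 8
j stops at 7 (8), i stops at 1 (8); swap ⇒ 7 8 8 7 8 8 7 8 8
j stops at 6 (7), i stops at 2 (8); swap ⇒ 7 8 7 7 8 8 8 8 8
j stops at 5 (8), i stops at 4 (8); swap ⇒ 7 8 7 7 8 8 8 8 8
j stops at 4, i stops at 5; i≥j ⇒ return 4. v=7 8 7 7 8 8 8 8 8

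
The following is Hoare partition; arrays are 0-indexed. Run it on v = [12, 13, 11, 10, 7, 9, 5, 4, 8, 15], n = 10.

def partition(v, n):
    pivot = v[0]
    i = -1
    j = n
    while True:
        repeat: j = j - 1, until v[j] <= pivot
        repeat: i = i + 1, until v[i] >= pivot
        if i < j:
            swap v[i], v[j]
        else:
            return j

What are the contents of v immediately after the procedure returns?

pivot=12
j stops at 8 (8), i stops at 0 (12); swap ⇒ [8, 13, 11, 10, 7, 9, 5, 4, 12, 15]
j stops at 7 (4), i stops at 1 (13); swap ⇒ [8, 4, 11, 10, 7, 9, 5, 13, 12, 15]
j stops at 6, i stops at 7; i≥j ⇒ return 6. v=[8, 4, 11, 10, 7, 9, 5, 13, 12, 15]

[8, 4, 11, 10, 7, 9, 5, 13, 12, 15]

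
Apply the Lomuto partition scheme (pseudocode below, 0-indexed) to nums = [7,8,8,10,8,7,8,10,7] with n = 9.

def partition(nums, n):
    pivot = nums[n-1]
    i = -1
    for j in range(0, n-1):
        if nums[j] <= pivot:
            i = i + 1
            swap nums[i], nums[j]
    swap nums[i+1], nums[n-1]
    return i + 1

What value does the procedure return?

2

pivot=7, i=-1
j=0: 7≤7, i=0, swap(0,0) ⇒ [7,8,8,10,8,7,8,10,7]
j=1: 8>7, skip
j=2: 8>7, skip
j=3: 10>7, skip
j=4: 8>7, skip
j=5: 7≤7, i=1, swap(1,5) ⇒ [7,7,8,10,8,8,8,10,7]
j=6: 8>7, skip
j=7: 10>7, skip
swap(2,8) ⇒ [7,7,7,10,8,8,8,10,8]; return 2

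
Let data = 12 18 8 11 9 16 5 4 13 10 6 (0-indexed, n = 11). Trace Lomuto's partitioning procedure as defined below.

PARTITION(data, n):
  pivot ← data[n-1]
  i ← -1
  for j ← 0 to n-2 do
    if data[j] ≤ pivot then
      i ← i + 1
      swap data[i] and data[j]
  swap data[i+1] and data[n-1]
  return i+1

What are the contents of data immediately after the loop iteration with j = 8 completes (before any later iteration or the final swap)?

pivot=6, i=-1
j=0: 12>6, skip
j=1: 18>6, skip
j=2: 8>6, skip
j=3: 11>6, skip
j=4: 9>6, skip
j=5: 16>6, skip
j=6: 5≤6, i=0, swap(0,6) ⇒ 5 18 8 11 9 16 12 4 13 10 6
j=7: 4≤6, i=1, swap(1,7) ⇒ 5 4 8 11 9 16 12 18 13 10 6
j=8: 13>6, skip
(after j=8) data = 5 4 8 11 9 16 12 18 13 10 6

5 4 8 11 9 16 12 18 13 10 6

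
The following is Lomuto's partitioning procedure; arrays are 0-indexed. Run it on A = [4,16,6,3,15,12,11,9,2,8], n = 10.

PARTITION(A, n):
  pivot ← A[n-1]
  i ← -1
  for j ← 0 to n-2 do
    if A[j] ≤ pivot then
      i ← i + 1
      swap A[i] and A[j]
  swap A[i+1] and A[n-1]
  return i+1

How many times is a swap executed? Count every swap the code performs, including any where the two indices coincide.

pivot = A[9] = 8; i = -1
j=0: A[0]=4 ≤ 8 → i=0, swap A[0],A[0] (no change) → [4,16,6,3,15,12,11,9,2,8]
j=1: A[1]=16 > 8 → no swap
j=2: A[2]=6 ≤ 8 → i=1, swap A[1],A[2] → [4,6,16,3,15,12,11,9,2,8]
j=3: A[3]=3 ≤ 8 → i=2, swap A[2],A[3] → [4,6,3,16,15,12,11,9,2,8]
j=4: A[4]=15 > 8 → no swap
j=5: A[5]=12 > 8 → no swap
j=6: A[6]=11 > 8 → no swap
j=7: A[7]=9 > 8 → no swap
j=8: A[8]=2 ≤ 8 → i=3, swap A[3],A[8] → [4,6,3,2,15,12,11,9,16,8]
final swap A[4],A[9] → [4,6,3,2,8,12,11,9,16,15]; return 4

5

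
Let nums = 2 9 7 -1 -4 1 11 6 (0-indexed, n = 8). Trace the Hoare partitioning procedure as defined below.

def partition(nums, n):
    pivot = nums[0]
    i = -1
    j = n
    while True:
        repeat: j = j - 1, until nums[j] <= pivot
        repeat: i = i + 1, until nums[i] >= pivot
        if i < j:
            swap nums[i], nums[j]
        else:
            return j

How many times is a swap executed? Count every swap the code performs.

pivot=2
j stops at 5 (1), i stops at 0 (2); swap ⇒ 1 9 7 -1 -4 2 11 6
j stops at 4 (-4), i stops at 1 (9); swap ⇒ 1 -4 7 -1 9 2 11 6
j stops at 3 (-1), i stops at 2 (7); swap ⇒ 1 -4 -1 7 9 2 11 6
j stops at 2, i stops at 3; i≥j ⇒ return 2. nums=1 -4 -1 7 9 2 11 6

3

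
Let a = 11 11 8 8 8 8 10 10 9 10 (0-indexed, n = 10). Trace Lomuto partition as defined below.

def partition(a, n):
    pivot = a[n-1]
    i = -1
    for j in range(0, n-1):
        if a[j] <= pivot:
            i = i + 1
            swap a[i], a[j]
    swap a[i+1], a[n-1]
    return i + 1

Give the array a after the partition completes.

8 8 8 8 10 10 9 10 11 11

pivot = a[9] = 10; i = -1
j=0: a[0]=11 > 10 → no swap
j=1: a[1]=11 > 10 → no swap
j=2: a[2]=8 ≤ 10 → i=0, swap a[0],a[2] → 8 11 11 8 8 8 10 10 9 10
j=3: a[3]=8 ≤ 10 → i=1, swap a[1],a[3] → 8 8 11 11 8 8 10 10 9 10
j=4: a[4]=8 ≤ 10 → i=2, swap a[2],a[4] → 8 8 8 11 11 8 10 10 9 10
j=5: a[5]=8 ≤ 10 → i=3, swap a[3],a[5] → 8 8 8 8 11 11 10 10 9 10
j=6: a[6]=10 ≤ 10 → i=4, swap a[4],a[6] → 8 8 8 8 10 11 11 10 9 10
j=7: a[7]=10 ≤ 10 → i=5, swap a[5],a[7] → 8 8 8 8 10 10 11 11 9 10
j=8: a[8]=9 ≤ 10 → i=6, swap a[6],a[8] → 8 8 8 8 10 10 9 11 11 10
final swap a[7],a[9] → 8 8 8 8 10 10 9 10 11 11; return 7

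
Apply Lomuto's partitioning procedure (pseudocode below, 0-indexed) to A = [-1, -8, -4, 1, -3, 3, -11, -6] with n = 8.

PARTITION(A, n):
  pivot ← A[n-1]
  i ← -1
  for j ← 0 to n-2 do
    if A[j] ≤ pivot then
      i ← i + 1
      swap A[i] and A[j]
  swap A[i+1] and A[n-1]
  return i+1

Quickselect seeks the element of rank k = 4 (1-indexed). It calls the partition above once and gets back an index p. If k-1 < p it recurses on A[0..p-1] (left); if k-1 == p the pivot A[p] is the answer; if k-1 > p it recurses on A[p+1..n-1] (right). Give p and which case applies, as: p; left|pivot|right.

2; right

pivot=-6, i=-1
j=0: -1>-6, skip
j=1: -8≤-6, i=0, swap(0,1) ⇒ [-8, -1, -4, 1, -3, 3, -11, -6]
j=2: -4>-6, skip
j=3: 1>-6, skip
j=4: -3>-6, skip
j=5: 3>-6, skip
j=6: -11≤-6, i=1, swap(1,6) ⇒ [-8, -11, -4, 1, -3, 3, -1, -6]
swap(2,7) ⇒ [-8, -11, -6, 1, -3, 3, -1, -4]; return 2
p = 2; k-1 = 3 > 2 ⇒ right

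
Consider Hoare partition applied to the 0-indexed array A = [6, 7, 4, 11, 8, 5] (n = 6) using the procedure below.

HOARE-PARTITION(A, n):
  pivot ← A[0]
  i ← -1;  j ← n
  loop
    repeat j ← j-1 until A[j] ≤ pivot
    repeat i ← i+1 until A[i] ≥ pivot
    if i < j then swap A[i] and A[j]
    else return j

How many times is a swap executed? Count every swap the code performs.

2

pivot=6
j stops at 5 (5), i stops at 0 (6); swap ⇒ [5, 7, 4, 11, 8, 6]
j stops at 2 (4), i stops at 1 (7); swap ⇒ [5, 4, 7, 11, 8, 6]
j stops at 1, i stops at 2; i≥j ⇒ return 1. A=[5, 4, 7, 11, 8, 6]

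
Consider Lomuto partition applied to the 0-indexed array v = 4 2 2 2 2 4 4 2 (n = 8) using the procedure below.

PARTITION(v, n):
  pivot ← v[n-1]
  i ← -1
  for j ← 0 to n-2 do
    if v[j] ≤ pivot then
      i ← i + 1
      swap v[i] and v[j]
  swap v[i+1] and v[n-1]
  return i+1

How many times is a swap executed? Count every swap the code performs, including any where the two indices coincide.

pivot = v[7] = 2; i = -1
j=0: v[0]=4 > 2 → no swap
j=1: v[1]=2 ≤ 2 → i=0, swap v[0],v[1] → 2 4 2 2 2 4 4 2
j=2: v[2]=2 ≤ 2 → i=1, swap v[1],v[2] → 2 2 4 2 2 4 4 2
j=3: v[3]=2 ≤ 2 → i=2, swap v[2],v[3] → 2 2 2 4 2 4 4 2
j=4: v[4]=2 ≤ 2 → i=3, swap v[3],v[4] → 2 2 2 2 4 4 4 2
j=5: v[5]=4 > 2 → no swap
j=6: v[6]=4 > 2 → no swap
final swap v[4],v[7] → 2 2 2 2 2 4 4 4; return 4

5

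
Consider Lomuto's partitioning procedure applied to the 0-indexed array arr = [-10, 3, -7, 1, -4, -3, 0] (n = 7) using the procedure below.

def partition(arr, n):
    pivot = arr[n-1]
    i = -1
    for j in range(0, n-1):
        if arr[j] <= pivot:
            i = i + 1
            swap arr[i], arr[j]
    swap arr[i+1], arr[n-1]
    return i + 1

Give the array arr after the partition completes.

[-10, -7, -4, -3, 0, 1, 3]

pivot=0, i=-1
j=0: -10≤0, i=0, swap(0,0) ⇒ [-10, 3, -7, 1, -4, -3, 0]
j=1: 3>0, skip
j=2: -7≤0, i=1, swap(1,2) ⇒ [-10, -7, 3, 1, -4, -3, 0]
j=3: 1>0, skip
j=4: -4≤0, i=2, swap(2,4) ⇒ [-10, -7, -4, 1, 3, -3, 0]
j=5: -3≤0, i=3, swap(3,5) ⇒ [-10, -7, -4, -3, 3, 1, 0]
swap(4,6) ⇒ [-10, -7, -4, -3, 0, 1, 3]; return 4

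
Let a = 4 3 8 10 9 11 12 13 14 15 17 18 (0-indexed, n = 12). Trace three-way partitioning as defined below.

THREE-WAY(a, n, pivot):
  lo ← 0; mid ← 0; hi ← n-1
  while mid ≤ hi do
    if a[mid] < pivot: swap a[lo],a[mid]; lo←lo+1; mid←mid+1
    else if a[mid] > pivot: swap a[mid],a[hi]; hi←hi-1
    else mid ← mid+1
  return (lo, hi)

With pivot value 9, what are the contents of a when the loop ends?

lo=0 mid=0 hi=11
4<9: swap(0,0), lo=1 mid=1 ⇒ 4 3 8 10 9 11 12 13 14 15 17 18
3<9: swap(1,1), lo=2 mid=2 ⇒ 4 3 8 10 9 11 12 13 14 15 17 18
8<9: swap(2,2), lo=3 mid=3 ⇒ 4 3 8 10 9 11 12 13 14 15 17 18
10>9: swap(3,11), hi=10 ⇒ 4 3 8 18 9 11 12 13 14 15 17 10
18>9: swap(3,10), hi=9 ⇒ 4 3 8 17 9 11 12 13 14 15 18 10
17>9: swap(3,9), hi=8 ⇒ 4 3 8 15 9 11 12 13 14 17 18 10
15>9: swap(3,8), hi=7 ⇒ 4 3 8 14 9 11 12 13 15 17 18 10
14>9: swap(3,7), hi=6 ⇒ 4 3 8 13 9 11 12 14 15 17 18 10
13>9: swap(3,6), hi=5 ⇒ 4 3 8 12 9 11 13 14 15 17 18 10
12>9: swap(3,5), hi=4 ⇒ 4 3 8 11 9 12 13 14 15 17 18 10
11>9: swap(3,4), hi=3 ⇒ 4 3 8 9 11 12 13 14 15 17 18 10
9=9: mid=4
done. lo=3 hi=3; a=4 3 8 9 11 12 13 14 15 17 18 10

4 3 8 9 11 12 13 14 15 17 18 10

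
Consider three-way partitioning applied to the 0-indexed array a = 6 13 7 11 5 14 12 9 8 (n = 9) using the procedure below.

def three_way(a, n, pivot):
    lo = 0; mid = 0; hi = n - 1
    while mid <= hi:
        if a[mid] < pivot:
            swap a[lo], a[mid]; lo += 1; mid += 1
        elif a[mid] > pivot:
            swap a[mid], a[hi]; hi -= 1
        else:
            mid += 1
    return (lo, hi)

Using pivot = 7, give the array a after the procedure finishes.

lo=0 mid=0 hi=8
6<7: swap(0,0), lo=1 mid=1 ⇒ 6 13 7 11 5 14 12 9 8
13>7: swap(1,8), hi=7 ⇒ 6 8 7 11 5 14 12 9 13
8>7: swap(1,7), hi=6 ⇒ 6 9 7 11 5 14 12 8 13
9>7: swap(1,6), hi=5 ⇒ 6 12 7 11 5 14 9 8 13
12>7: swap(1,5), hi=4 ⇒ 6 14 7 11 5 12 9 8 13
14>7: swap(1,4), hi=3 ⇒ 6 5 7 11 14 12 9 8 13
5<7: swap(1,1), lo=2 mid=2 ⇒ 6 5 7 11 14 12 9 8 13
7=7: mid=3
11>7: swap(3,3), hi=2 ⇒ 6 5 7 11 14 12 9 8 13
done. lo=2 hi=2; a=6 5 7 11 14 12 9 8 13

6 5 7 11 14 12 9 8 13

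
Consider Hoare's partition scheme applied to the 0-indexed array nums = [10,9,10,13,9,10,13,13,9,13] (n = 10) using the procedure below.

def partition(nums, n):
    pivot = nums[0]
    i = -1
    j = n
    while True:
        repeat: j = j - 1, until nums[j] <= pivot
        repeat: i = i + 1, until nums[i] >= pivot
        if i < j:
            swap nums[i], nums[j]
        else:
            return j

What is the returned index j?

pivot=10
j stops at 8 (9), i stops at 0 (10); swap ⇒ [9,9,10,13,9,10,13,13,10,13]
j stops at 5 (10), i stops at 2 (10); swap ⇒ [9,9,10,13,9,10,13,13,10,13]
j stops at 4 (9), i stops at 3 (13); swap ⇒ [9,9,10,9,13,10,13,13,10,13]
j stops at 3, i stops at 4; i≥j ⇒ return 3. nums=[9,9,10,9,13,10,13,13,10,13]

3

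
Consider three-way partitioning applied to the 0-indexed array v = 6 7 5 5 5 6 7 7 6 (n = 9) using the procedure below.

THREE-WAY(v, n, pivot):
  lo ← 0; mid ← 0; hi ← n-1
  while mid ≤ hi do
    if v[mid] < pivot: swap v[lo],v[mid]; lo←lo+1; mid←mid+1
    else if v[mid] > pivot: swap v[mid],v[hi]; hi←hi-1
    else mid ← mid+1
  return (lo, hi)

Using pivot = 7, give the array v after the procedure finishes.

lo=0 mid=0 hi=8
6<7: swap(0,0), lo=1 mid=1 ⇒ 6 7 5 5 5 6 7 7 6
7=7: mid=2
5<7: swap(1,2), lo=2 mid=3 ⇒ 6 5 7 5 5 6 7 7 6
5<7: swap(2,3), lo=3 mid=4 ⇒ 6 5 5 7 5 6 7 7 6
5<7: swap(3,4), lo=4 mid=5 ⇒ 6 5 5 5 7 6 7 7 6
6<7: swap(4,5), lo=5 mid=6 ⇒ 6 5 5 5 6 7 7 7 6
7=7: mid=7
7=7: mid=8
6<7: swap(5,8), lo=6 mid=9 ⇒ 6 5 5 5 6 6 7 7 7
done. lo=6 hi=8; v=6 5 5 5 6 6 7 7 7

6 5 5 5 6 6 7 7 7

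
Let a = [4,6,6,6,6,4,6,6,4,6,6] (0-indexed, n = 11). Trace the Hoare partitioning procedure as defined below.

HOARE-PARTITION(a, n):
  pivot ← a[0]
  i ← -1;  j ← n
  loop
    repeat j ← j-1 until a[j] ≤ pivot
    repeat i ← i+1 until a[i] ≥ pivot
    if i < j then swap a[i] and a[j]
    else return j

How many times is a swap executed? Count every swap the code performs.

2

pivot=4
j stops at 8 (4), i stops at 0 (4); swap ⇒ [4,6,6,6,6,4,6,6,4,6,6]
j stops at 5 (4), i stops at 1 (6); swap ⇒ [4,4,6,6,6,6,6,6,4,6,6]
j stops at 1, i stops at 2; i≥j ⇒ return 1. a=[4,4,6,6,6,6,6,6,4,6,6]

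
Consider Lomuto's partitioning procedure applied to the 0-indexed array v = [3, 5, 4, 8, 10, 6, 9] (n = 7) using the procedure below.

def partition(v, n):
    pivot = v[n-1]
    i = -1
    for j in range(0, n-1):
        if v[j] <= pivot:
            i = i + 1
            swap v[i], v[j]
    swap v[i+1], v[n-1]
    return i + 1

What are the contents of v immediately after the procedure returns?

[3, 5, 4, 8, 6, 9, 10]

pivot=9, i=-1
j=0: 3≤9, i=0, swap(0,0) ⇒ [3, 5, 4, 8, 10, 6, 9]
j=1: 5≤9, i=1, swap(1,1) ⇒ [3, 5, 4, 8, 10, 6, 9]
j=2: 4≤9, i=2, swap(2,2) ⇒ [3, 5, 4, 8, 10, 6, 9]
j=3: 8≤9, i=3, swap(3,3) ⇒ [3, 5, 4, 8, 10, 6, 9]
j=4: 10>9, skip
j=5: 6≤9, i=4, swap(4,5) ⇒ [3, 5, 4, 8, 6, 10, 9]
swap(5,6) ⇒ [3, 5, 4, 8, 6, 9, 10]; return 5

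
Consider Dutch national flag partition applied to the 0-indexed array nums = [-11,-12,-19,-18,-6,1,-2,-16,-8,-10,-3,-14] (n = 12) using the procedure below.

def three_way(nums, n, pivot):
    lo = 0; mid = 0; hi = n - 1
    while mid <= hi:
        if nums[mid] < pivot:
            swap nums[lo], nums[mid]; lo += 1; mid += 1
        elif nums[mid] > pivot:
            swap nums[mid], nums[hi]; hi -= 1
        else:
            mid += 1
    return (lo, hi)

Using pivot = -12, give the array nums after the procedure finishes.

lo=0 mid=0 hi=11
-11>-12: swap(0,11), hi=10 ⇒ [-14,-12,-19,-18,-6,1,-2,-16,-8,-10,-3,-11]
-14<-12: swap(0,0), lo=1 mid=1 ⇒ [-14,-12,-19,-18,-6,1,-2,-16,-8,-10,-3,-11]
-12=-12: mid=2
-19<-12: swap(1,2), lo=2 mid=3 ⇒ [-14,-19,-12,-18,-6,1,-2,-16,-8,-10,-3,-11]
-18<-12: swap(2,3), lo=3 mid=4 ⇒ [-14,-19,-18,-12,-6,1,-2,-16,-8,-10,-3,-11]
-6>-12: swap(4,10), hi=9 ⇒ [-14,-19,-18,-12,-3,1,-2,-16,-8,-10,-6,-11]
-3>-12: swap(4,9), hi=8 ⇒ [-14,-19,-18,-12,-10,1,-2,-16,-8,-3,-6,-11]
-10>-12: swap(4,8), hi=7 ⇒ [-14,-19,-18,-12,-8,1,-2,-16,-10,-3,-6,-11]
-8>-12: swap(4,7), hi=6 ⇒ [-14,-19,-18,-12,-16,1,-2,-8,-10,-3,-6,-11]
-16<-12: swap(3,4), lo=4 mid=5 ⇒ [-14,-19,-18,-16,-12,1,-2,-8,-10,-3,-6,-11]
1>-12: swap(5,6), hi=5 ⇒ [-14,-19,-18,-16,-12,-2,1,-8,-10,-3,-6,-11]
-2>-12: swap(5,5), hi=4 ⇒ [-14,-19,-18,-16,-12,-2,1,-8,-10,-3,-6,-11]
done. lo=4 hi=4; nums=[-14,-19,-18,-16,-12,-2,1,-8,-10,-3,-6,-11]

[-14,-19,-18,-16,-12,-2,1,-8,-10,-3,-6,-11]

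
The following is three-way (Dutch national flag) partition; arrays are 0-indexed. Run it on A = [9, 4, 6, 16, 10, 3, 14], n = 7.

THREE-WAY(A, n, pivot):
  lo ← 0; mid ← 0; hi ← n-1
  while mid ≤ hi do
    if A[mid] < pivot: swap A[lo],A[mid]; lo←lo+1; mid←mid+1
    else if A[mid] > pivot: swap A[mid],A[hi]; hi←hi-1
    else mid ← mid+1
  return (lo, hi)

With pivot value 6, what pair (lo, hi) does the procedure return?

pivot = 6; lo=0, mid=0, hi=6
A[mid]=9>6: swap A[0],A[6]; hi=5 → [14, 4, 6, 16, 10, 3, 9]
A[mid]=14>6: swap A[0],A[5]; hi=4 → [3, 4, 6, 16, 10, 14, 9]
A[mid]=3<6: swap A[0],A[0]; lo=1,mid=1 → [3, 4, 6, 16, 10, 14, 9]
A[mid]=4<6: swap A[1],A[1]; lo=2,mid=2 → [3, 4, 6, 16, 10, 14, 9]
A[mid]=6=6: mid=3
A[mid]=16>6: swap A[3],A[4]; hi=3 → [3, 4, 6, 10, 16, 14, 9]
A[mid]=10>6: swap A[3],A[3]; hi=2 → [3, 4, 6, 10, 16, 14, 9]
end: lo=2, hi=2; A = [3, 4, 6, 10, 16, 14, 9]

(2, 2)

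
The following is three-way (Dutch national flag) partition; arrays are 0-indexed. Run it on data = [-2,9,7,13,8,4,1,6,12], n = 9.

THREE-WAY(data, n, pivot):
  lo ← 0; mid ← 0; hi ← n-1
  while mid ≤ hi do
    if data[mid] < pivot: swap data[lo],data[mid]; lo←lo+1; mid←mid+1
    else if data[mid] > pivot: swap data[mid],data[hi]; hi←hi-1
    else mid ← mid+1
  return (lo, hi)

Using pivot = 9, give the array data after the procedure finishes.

pivot = 9; lo=0, mid=0, hi=8
data[mid]=-2<9: swap data[0],data[0]; lo=1,mid=1 → [-2,9,7,13,8,4,1,6,12]
data[mid]=9=9: mid=2
data[mid]=7<9: swap data[1],data[2]; lo=2,mid=3 → [-2,7,9,13,8,4,1,6,12]
data[mid]=13>9: swap data[3],data[8]; hi=7 → [-2,7,9,12,8,4,1,6,13]
data[mid]=12>9: swap data[3],data[7]; hi=6 → [-2,7,9,6,8,4,1,12,13]
data[mid]=6<9: swap data[2],data[3]; lo=3,mid=4 → [-2,7,6,9,8,4,1,12,13]
data[mid]=8<9: swap data[3],data[4]; lo=4,mid=5 → [-2,7,6,8,9,4,1,12,13]
data[mid]=4<9: swap data[4],data[5]; lo=5,mid=6 → [-2,7,6,8,4,9,1,12,13]
data[mid]=1<9: swap data[5],data[6]; lo=6,mid=7 → [-2,7,6,8,4,1,9,12,13]
end: lo=6, hi=6; data = [-2,7,6,8,4,1,9,12,13]

[-2,7,6,8,4,1,9,12,13]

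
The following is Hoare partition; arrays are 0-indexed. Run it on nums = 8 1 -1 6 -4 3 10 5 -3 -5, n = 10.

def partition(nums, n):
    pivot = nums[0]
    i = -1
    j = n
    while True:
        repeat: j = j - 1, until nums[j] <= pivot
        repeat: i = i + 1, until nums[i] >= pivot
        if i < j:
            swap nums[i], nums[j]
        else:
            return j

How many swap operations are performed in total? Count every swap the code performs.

pivot = nums[0] = 8; i = -1, j = 10
j→9 (nums[9]=-5≤8), i→0 (nums[0]=8≥8); i<j, swap → -5 1 -1 6 -4 3 10 5 -3 8
j→8 (nums[8]=-3≤8), i→6 (nums[6]=10≥8); i<j, swap → -5 1 -1 6 -4 3 -3 5 10 8
j→7, i→8; i≥j, return j=7. nums = -5 1 -1 6 -4 3 -3 5 10 8

2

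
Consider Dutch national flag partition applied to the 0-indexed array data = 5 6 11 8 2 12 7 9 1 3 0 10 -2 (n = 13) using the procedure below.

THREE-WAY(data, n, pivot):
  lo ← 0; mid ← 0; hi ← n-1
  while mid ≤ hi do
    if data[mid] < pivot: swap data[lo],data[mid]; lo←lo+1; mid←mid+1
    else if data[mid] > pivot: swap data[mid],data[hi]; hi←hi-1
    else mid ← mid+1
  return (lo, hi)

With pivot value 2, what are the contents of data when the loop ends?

pivot = 2; lo=0, mid=0, hi=12
data[mid]=5>2: swap data[0],data[12]; hi=11 → -2 6 11 8 2 12 7 9 1 3 0 10 5
data[mid]=-2<2: swap data[0],data[0]; lo=1,mid=1 → -2 6 11 8 2 12 7 9 1 3 0 10 5
data[mid]=6>2: swap data[1],data[11]; hi=10 → -2 10 11 8 2 12 7 9 1 3 0 6 5
data[mid]=10>2: swap data[1],data[10]; hi=9 → -2 0 11 8 2 12 7 9 1 3 10 6 5
data[mid]=0<2: swap data[1],data[1]; lo=2,mid=2 → -2 0 11 8 2 12 7 9 1 3 10 6 5
data[mid]=11>2: swap data[2],data[9]; hi=8 → -2 0 3 8 2 12 7 9 1 11 10 6 5
data[mid]=3>2: swap data[2],data[8]; hi=7 → -2 0 1 8 2 12 7 9 3 11 10 6 5
data[mid]=1<2: swap data[2],data[2]; lo=3,mid=3 → -2 0 1 8 2 12 7 9 3 11 10 6 5
data[mid]=8>2: swap data[3],data[7]; hi=6 → -2 0 1 9 2 12 7 8 3 11 10 6 5
data[mid]=9>2: swap data[3],data[6]; hi=5 → -2 0 1 7 2 12 9 8 3 11 10 6 5
data[mid]=7>2: swap data[3],data[5]; hi=4 → -2 0 1 12 2 7 9 8 3 11 10 6 5
data[mid]=12>2: swap data[3],data[4]; hi=3 → -2 0 1 2 12 7 9 8 3 11 10 6 5
data[mid]=2=2: mid=4
end: lo=3, hi=3; data = -2 0 1 2 12 7 9 8 3 11 10 6 5

-2 0 1 2 12 7 9 8 3 11 10 6 5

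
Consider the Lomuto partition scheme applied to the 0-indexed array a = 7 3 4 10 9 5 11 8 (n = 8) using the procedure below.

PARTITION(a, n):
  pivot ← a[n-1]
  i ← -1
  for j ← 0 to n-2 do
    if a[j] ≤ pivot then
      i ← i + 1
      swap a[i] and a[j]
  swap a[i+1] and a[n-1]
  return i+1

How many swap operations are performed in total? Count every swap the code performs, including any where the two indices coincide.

5

pivot = a[7] = 8; i = -1
j=0: a[0]=7 ≤ 8 → i=0, swap a[0],a[0] (no change) → 7 3 4 10 9 5 11 8
j=1: a[1]=3 ≤ 8 → i=1, swap a[1],a[1] (no change) → 7 3 4 10 9 5 11 8
j=2: a[2]=4 ≤ 8 → i=2, swap a[2],a[2] (no change) → 7 3 4 10 9 5 11 8
j=3: a[3]=10 > 8 → no swap
j=4: a[4]=9 > 8 → no swap
j=5: a[5]=5 ≤ 8 → i=3, swap a[3],a[5] → 7 3 4 5 9 10 11 8
j=6: a[6]=11 > 8 → no swap
final swap a[4],a[7] → 7 3 4 5 8 10 11 9; return 4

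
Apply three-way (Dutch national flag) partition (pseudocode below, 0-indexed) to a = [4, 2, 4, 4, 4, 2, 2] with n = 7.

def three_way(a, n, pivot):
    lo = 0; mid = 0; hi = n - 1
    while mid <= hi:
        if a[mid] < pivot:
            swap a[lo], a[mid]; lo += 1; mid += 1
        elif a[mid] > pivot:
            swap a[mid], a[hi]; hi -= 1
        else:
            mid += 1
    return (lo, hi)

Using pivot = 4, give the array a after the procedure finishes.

[2, 2, 2, 4, 4, 4, 4]

pivot = 4; lo=0, mid=0, hi=6
a[mid]=4=4: mid=1
a[mid]=2<4: swap a[0],a[1]; lo=1,mid=2 → [2, 4, 4, 4, 4, 2, 2]
a[mid]=4=4: mid=3
a[mid]=4=4: mid=4
a[mid]=4=4: mid=5
a[mid]=2<4: swap a[1],a[5]; lo=2,mid=6 → [2, 2, 4, 4, 4, 4, 2]
a[mid]=2<4: swap a[2],a[6]; lo=3,mid=7 → [2, 2, 2, 4, 4, 4, 4]
end: lo=3, hi=6; a = [2, 2, 2, 4, 4, 4, 4]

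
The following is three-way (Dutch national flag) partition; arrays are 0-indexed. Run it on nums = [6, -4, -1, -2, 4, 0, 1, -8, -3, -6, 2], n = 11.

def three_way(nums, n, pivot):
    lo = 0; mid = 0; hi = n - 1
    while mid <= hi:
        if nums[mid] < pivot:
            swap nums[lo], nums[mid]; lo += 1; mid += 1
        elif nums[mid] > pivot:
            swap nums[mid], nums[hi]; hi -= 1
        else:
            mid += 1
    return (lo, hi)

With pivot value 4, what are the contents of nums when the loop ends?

[2, -4, -1, -2, 0, 1, -8, -3, -6, 4, 6]

lo=0 mid=0 hi=10
6>4: swap(0,10), hi=9 ⇒ [2, -4, -1, -2, 4, 0, 1, -8, -3, -6, 6]
2<4: swap(0,0), lo=1 mid=1 ⇒ [2, -4, -1, -2, 4, 0, 1, -8, -3, -6, 6]
-4<4: swap(1,1), lo=2 mid=2 ⇒ [2, -4, -1, -2, 4, 0, 1, -8, -3, -6, 6]
-1<4: swap(2,2), lo=3 mid=3 ⇒ [2, -4, -1, -2, 4, 0, 1, -8, -3, -6, 6]
-2<4: swap(3,3), lo=4 mid=4 ⇒ [2, -4, -1, -2, 4, 0, 1, -8, -3, -6, 6]
4=4: mid=5
0<4: swap(4,5), lo=5 mid=6 ⇒ [2, -4, -1, -2, 0, 4, 1, -8, -3, -6, 6]
1<4: swap(5,6), lo=6 mid=7 ⇒ [2, -4, -1, -2, 0, 1, 4, -8, -3, -6, 6]
-8<4: swap(6,7), lo=7 mid=8 ⇒ [2, -4, -1, -2, 0, 1, -8, 4, -3, -6, 6]
-3<4: swap(7,8), lo=8 mid=9 ⇒ [2, -4, -1, -2, 0, 1, -8, -3, 4, -6, 6]
-6<4: swap(8,9), lo=9 mid=10 ⇒ [2, -4, -1, -2, 0, 1, -8, -3, -6, 4, 6]
done. lo=9 hi=9; nums=[2, -4, -1, -2, 0, 1, -8, -3, -6, 4, 6]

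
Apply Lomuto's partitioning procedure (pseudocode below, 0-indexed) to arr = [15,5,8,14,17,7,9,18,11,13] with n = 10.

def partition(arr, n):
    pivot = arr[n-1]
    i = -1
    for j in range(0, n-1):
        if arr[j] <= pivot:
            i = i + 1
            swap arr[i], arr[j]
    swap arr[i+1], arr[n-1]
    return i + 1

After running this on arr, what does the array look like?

[5,8,7,9,11,13,14,18,17,15]

pivot = arr[9] = 13; i = -1
j=0: arr[0]=15 > 13 → no swap
j=1: arr[1]=5 ≤ 13 → i=0, swap arr[0],arr[1] → [5,15,8,14,17,7,9,18,11,13]
j=2: arr[2]=8 ≤ 13 → i=1, swap arr[1],arr[2] → [5,8,15,14,17,7,9,18,11,13]
j=3: arr[3]=14 > 13 → no swap
j=4: arr[4]=17 > 13 → no swap
j=5: arr[5]=7 ≤ 13 → i=2, swap arr[2],arr[5] → [5,8,7,14,17,15,9,18,11,13]
j=6: arr[6]=9 ≤ 13 → i=3, swap arr[3],arr[6] → [5,8,7,9,17,15,14,18,11,13]
j=7: arr[7]=18 > 13 → no swap
j=8: arr[8]=11 ≤ 13 → i=4, swap arr[4],arr[8] → [5,8,7,9,11,15,14,18,17,13]
final swap arr[5],arr[9] → [5,8,7,9,11,13,14,18,17,15]; return 5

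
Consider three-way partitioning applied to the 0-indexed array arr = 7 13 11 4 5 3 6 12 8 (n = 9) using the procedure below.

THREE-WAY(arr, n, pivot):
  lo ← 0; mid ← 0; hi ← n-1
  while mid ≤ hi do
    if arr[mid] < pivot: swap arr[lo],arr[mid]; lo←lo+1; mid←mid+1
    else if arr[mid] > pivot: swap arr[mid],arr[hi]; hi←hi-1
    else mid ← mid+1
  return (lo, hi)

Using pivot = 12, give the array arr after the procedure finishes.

lo=0 mid=0 hi=8
7<12: swap(0,0), lo=1 mid=1 ⇒ 7 13 11 4 5 3 6 12 8
13>12: swap(1,8), hi=7 ⇒ 7 8 11 4 5 3 6 12 13
8<12: swap(1,1), lo=2 mid=2 ⇒ 7 8 11 4 5 3 6 12 13
11<12: swap(2,2), lo=3 mid=3 ⇒ 7 8 11 4 5 3 6 12 13
4<12: swap(3,3), lo=4 mid=4 ⇒ 7 8 11 4 5 3 6 12 13
5<12: swap(4,4), lo=5 mid=5 ⇒ 7 8 11 4 5 3 6 12 13
3<12: swap(5,5), lo=6 mid=6 ⇒ 7 8 11 4 5 3 6 12 13
6<12: swap(6,6), lo=7 mid=7 ⇒ 7 8 11 4 5 3 6 12 13
12=12: mid=8
done. lo=7 hi=7; arr=7 8 11 4 5 3 6 12 13

7 8 11 4 5 3 6 12 13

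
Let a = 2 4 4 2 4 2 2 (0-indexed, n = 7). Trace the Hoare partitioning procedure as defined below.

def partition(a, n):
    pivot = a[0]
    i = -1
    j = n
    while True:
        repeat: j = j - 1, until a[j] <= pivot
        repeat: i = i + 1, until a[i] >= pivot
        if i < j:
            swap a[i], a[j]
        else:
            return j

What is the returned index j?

2

pivot = a[0] = 2; i = -1, j = 7
j→6 (a[6]=2≤2), i→0 (a[0]=2≥2); i<j, swap → 2 4 4 2 4 2 2
j→5 (a[5]=2≤2), i→1 (a[1]=4≥2); i<j, swap → 2 2 4 2 4 4 2
j→3 (a[3]=2≤2), i→2 (a[2]=4≥2); i<j, swap → 2 2 2 4 4 4 2
j→2, i→3; i≥j, return j=2. a = 2 2 2 4 4 4 2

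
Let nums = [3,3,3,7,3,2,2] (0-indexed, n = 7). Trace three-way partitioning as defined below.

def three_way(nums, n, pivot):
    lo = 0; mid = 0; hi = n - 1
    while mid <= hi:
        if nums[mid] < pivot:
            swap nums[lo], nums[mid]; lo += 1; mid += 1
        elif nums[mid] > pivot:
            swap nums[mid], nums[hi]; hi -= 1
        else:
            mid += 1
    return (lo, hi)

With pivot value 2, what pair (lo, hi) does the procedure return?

(0, 1)

pivot = 2; lo=0, mid=0, hi=6
nums[mid]=3>2: swap nums[0],nums[6]; hi=5 → [2,3,3,7,3,2,3]
nums[mid]=2=2: mid=1
nums[mid]=3>2: swap nums[1],nums[5]; hi=4 → [2,2,3,7,3,3,3]
nums[mid]=2=2: mid=2
nums[mid]=3>2: swap nums[2],nums[4]; hi=3 → [2,2,3,7,3,3,3]
nums[mid]=3>2: swap nums[2],nums[3]; hi=2 → [2,2,7,3,3,3,3]
nums[mid]=7>2: swap nums[2],nums[2]; hi=1 → [2,2,7,3,3,3,3]
end: lo=0, hi=1; nums = [2,2,7,3,3,3,3]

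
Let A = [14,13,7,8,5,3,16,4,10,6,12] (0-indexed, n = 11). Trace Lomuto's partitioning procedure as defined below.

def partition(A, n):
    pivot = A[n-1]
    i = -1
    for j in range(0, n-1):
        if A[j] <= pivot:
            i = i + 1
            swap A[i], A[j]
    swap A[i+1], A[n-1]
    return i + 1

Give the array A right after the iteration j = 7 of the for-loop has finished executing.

[7,8,5,3,4,13,16,14,10,6,12]

pivot=12, i=-1
j=0: 14>12, skip
j=1: 13>12, skip
j=2: 7≤12, i=0, swap(0,2) ⇒ [7,13,14,8,5,3,16,4,10,6,12]
j=3: 8≤12, i=1, swap(1,3) ⇒ [7,8,14,13,5,3,16,4,10,6,12]
j=4: 5≤12, i=2, swap(2,4) ⇒ [7,8,5,13,14,3,16,4,10,6,12]
j=5: 3≤12, i=3, swap(3,5) ⇒ [7,8,5,3,14,13,16,4,10,6,12]
j=6: 16>12, skip
j=7: 4≤12, i=4, swap(4,7) ⇒ [7,8,5,3,4,13,16,14,10,6,12]
(after j=7) A = [7,8,5,3,4,13,16,14,10,6,12]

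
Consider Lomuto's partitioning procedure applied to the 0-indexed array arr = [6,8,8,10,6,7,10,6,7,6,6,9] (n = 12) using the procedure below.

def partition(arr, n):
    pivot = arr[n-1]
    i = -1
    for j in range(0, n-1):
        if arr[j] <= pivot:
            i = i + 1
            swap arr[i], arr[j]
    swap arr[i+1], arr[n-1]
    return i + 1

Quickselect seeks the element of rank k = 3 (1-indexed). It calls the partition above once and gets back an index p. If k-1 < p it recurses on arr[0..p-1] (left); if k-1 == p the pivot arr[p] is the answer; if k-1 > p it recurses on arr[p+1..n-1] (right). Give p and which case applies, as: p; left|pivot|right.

pivot=9, i=-1
j=0: 6≤9, i=0, swap(0,0) ⇒ [6,8,8,10,6,7,10,6,7,6,6,9]
j=1: 8≤9, i=1, swap(1,1) ⇒ [6,8,8,10,6,7,10,6,7,6,6,9]
j=2: 8≤9, i=2, swap(2,2) ⇒ [6,8,8,10,6,7,10,6,7,6,6,9]
j=3: 10>9, skip
j=4: 6≤9, i=3, swap(3,4) ⇒ [6,8,8,6,10,7,10,6,7,6,6,9]
j=5: 7≤9, i=4, swap(4,5) ⇒ [6,8,8,6,7,10,10,6,7,6,6,9]
j=6: 10>9, skip
j=7: 6≤9, i=5, swap(5,7) ⇒ [6,8,8,6,7,6,10,10,7,6,6,9]
j=8: 7≤9, i=6, swap(6,8) ⇒ [6,8,8,6,7,6,7,10,10,6,6,9]
j=9: 6≤9, i=7, swap(7,9) ⇒ [6,8,8,6,7,6,7,6,10,10,6,9]
j=10: 6≤9, i=8, swap(8,10) ⇒ [6,8,8,6,7,6,7,6,6,10,10,9]
swap(9,11) ⇒ [6,8,8,6,7,6,7,6,6,9,10,10]; return 9
p = 9; k-1 = 2 < 9 ⇒ left

9; left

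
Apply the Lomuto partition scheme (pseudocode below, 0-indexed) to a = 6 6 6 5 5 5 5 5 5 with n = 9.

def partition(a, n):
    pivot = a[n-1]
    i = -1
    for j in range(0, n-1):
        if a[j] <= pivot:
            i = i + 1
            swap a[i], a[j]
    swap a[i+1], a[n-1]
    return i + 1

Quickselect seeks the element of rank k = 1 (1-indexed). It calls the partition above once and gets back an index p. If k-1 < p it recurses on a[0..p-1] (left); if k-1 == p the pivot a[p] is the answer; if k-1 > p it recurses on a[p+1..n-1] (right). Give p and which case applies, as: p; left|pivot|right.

5; left

pivot = a[8] = 5; i = -1
j=0: a[0]=6 > 5 → no swap
j=1: a[1]=6 > 5 → no swap
j=2: a[2]=6 > 5 → no swap
j=3: a[3]=5 ≤ 5 → i=0, swap a[0],a[3] → 5 6 6 6 5 5 5 5 5
j=4: a[4]=5 ≤ 5 → i=1, swap a[1],a[4] → 5 5 6 6 6 5 5 5 5
j=5: a[5]=5 ≤ 5 → i=2, swap a[2],a[5] → 5 5 5 6 6 6 5 5 5
j=6: a[6]=5 ≤ 5 → i=3, swap a[3],a[6] → 5 5 5 5 6 6 6 5 5
j=7: a[7]=5 ≤ 5 → i=4, swap a[4],a[7] → 5 5 5 5 5 6 6 6 5
final swap a[5],a[8] → 5 5 5 5 5 5 6 6 6; return 5
p = 5; k-1 = 0 < 5 ⇒ left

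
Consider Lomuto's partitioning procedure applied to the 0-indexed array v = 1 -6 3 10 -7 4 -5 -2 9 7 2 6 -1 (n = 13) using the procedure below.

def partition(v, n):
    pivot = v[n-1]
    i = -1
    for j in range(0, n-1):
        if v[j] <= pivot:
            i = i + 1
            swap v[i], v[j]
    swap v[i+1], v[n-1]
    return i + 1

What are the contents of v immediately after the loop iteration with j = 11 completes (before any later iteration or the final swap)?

pivot = v[12] = -1; i = -1
j=0: v[0]=1 > -1 → no swap
j=1: v[1]=-6 ≤ -1 → i=0, swap v[0],v[1] → -6 1 3 10 -7 4 -5 -2 9 7 2 6 -1
j=2: v[2]=3 > -1 → no swap
j=3: v[3]=10 > -1 → no swap
j=4: v[4]=-7 ≤ -1 → i=1, swap v[1],v[4] → -6 -7 3 10 1 4 -5 -2 9 7 2 6 -1
j=5: v[5]=4 > -1 → no swap
j=6: v[6]=-5 ≤ -1 → i=2, swap v[2],v[6] → -6 -7 -5 10 1 4 3 -2 9 7 2 6 -1
j=7: v[7]=-2 ≤ -1 → i=3, swap v[3],v[7] → -6 -7 -5 -2 1 4 3 10 9 7 2 6 -1
j=8: v[8]=9 > -1 → no swap
j=9: v[9]=7 > -1 → no swap
j=10: v[10]=2 > -1 → no swap
j=11: v[11]=6 > -1 → no swap
(after j=11) v = -6 -7 -5 -2 1 4 3 10 9 7 2 6 -1

-6 -7 -5 -2 1 4 3 10 9 7 2 6 -1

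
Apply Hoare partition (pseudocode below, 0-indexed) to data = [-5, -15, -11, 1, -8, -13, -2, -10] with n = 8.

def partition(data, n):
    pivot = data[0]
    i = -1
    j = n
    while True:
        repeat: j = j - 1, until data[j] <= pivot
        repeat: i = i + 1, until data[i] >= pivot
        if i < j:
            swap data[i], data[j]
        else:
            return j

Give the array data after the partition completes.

pivot = data[0] = -5; i = -1, j = 8
j→7 (data[7]=-10≤-5), i→0 (data[0]=-5≥-5); i<j, swap → [-10, -15, -11, 1, -8, -13, -2, -5]
j→5 (data[5]=-13≤-5), i→3 (data[3]=1≥-5); i<j, swap → [-10, -15, -11, -13, -8, 1, -2, -5]
j→4, i→5; i≥j, return j=4. data = [-10, -15, -11, -13, -8, 1, -2, -5]

[-10, -15, -11, -13, -8, 1, -2, -5]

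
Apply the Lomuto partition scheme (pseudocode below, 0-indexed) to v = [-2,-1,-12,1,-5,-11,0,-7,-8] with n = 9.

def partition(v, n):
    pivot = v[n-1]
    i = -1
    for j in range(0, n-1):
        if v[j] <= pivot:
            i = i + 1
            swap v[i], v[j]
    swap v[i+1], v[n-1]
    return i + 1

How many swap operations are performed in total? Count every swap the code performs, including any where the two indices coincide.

pivot=-8, i=-1
j=0: -2>-8, skip
j=1: -1>-8, skip
j=2: -12≤-8, i=0, swap(0,2) ⇒ [-12,-1,-2,1,-5,-11,0,-7,-8]
j=3: 1>-8, skip
j=4: -5>-8, skip
j=5: -11≤-8, i=1, swap(1,5) ⇒ [-12,-11,-2,1,-5,-1,0,-7,-8]
j=6: 0>-8, skip
j=7: -7>-8, skip
swap(2,8) ⇒ [-12,-11,-8,1,-5,-1,0,-7,-2]; return 2

3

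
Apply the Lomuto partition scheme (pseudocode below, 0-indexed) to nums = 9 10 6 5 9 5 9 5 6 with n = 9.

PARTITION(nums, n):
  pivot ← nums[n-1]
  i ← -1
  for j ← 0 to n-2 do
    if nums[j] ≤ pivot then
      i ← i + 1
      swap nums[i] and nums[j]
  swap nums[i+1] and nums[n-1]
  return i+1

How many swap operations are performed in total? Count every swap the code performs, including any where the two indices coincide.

5

pivot = nums[8] = 6; i = -1
j=0: nums[0]=9 > 6 → no swap
j=1: nums[1]=10 > 6 → no swap
j=2: nums[2]=6 ≤ 6 → i=0, swap nums[0],nums[2] → 6 10 9 5 9 5 9 5 6
j=3: nums[3]=5 ≤ 6 → i=1, swap nums[1],nums[3] → 6 5 9 10 9 5 9 5 6
j=4: nums[4]=9 > 6 → no swap
j=5: nums[5]=5 ≤ 6 → i=2, swap nums[2],nums[5] → 6 5 5 10 9 9 9 5 6
j=6: nums[6]=9 > 6 → no swap
j=7: nums[7]=5 ≤ 6 → i=3, swap nums[3],nums[7] → 6 5 5 5 9 9 9 10 6
final swap nums[4],nums[8] → 6 5 5 5 6 9 9 10 9; return 4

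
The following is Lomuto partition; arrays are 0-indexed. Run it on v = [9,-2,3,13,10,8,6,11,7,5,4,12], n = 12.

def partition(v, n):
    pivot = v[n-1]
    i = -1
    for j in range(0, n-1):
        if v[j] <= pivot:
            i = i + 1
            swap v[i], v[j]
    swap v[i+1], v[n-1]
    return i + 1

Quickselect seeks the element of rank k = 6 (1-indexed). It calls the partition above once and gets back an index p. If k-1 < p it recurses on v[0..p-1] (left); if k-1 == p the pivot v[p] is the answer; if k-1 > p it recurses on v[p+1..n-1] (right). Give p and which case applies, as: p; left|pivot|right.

10; left

pivot=12, i=-1
j=0: 9≤12, i=0, swap(0,0) ⇒ [9,-2,3,13,10,8,6,11,7,5,4,12]
j=1: -2≤12, i=1, swap(1,1) ⇒ [9,-2,3,13,10,8,6,11,7,5,4,12]
j=2: 3≤12, i=2, swap(2,2) ⇒ [9,-2,3,13,10,8,6,11,7,5,4,12]
j=3: 13>12, skip
j=4: 10≤12, i=3, swap(3,4) ⇒ [9,-2,3,10,13,8,6,11,7,5,4,12]
j=5: 8≤12, i=4, swap(4,5) ⇒ [9,-2,3,10,8,13,6,11,7,5,4,12]
j=6: 6≤12, i=5, swap(5,6) ⇒ [9,-2,3,10,8,6,13,11,7,5,4,12]
j=7: 11≤12, i=6, swap(6,7) ⇒ [9,-2,3,10,8,6,11,13,7,5,4,12]
j=8: 7≤12, i=7, swap(7,8) ⇒ [9,-2,3,10,8,6,11,7,13,5,4,12]
j=9: 5≤12, i=8, swap(8,9) ⇒ [9,-2,3,10,8,6,11,7,5,13,4,12]
j=10: 4≤12, i=9, swap(9,10) ⇒ [9,-2,3,10,8,6,11,7,5,4,13,12]
swap(10,11) ⇒ [9,-2,3,10,8,6,11,7,5,4,12,13]; return 10
p = 10; k-1 = 5 < 10 ⇒ left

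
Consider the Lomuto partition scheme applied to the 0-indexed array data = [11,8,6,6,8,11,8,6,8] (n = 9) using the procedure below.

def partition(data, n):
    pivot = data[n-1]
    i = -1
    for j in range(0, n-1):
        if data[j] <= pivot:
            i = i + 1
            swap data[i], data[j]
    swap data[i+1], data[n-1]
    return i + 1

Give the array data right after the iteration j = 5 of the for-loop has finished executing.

pivot = data[8] = 8; i = -1
j=0: data[0]=11 > 8 → no swap
j=1: data[1]=8 ≤ 8 → i=0, swap data[0],data[1] → [8,11,6,6,8,11,8,6,8]
j=2: data[2]=6 ≤ 8 → i=1, swap data[1],data[2] → [8,6,11,6,8,11,8,6,8]
j=3: data[3]=6 ≤ 8 → i=2, swap data[2],data[3] → [8,6,6,11,8,11,8,6,8]
j=4: data[4]=8 ≤ 8 → i=3, swap data[3],data[4] → [8,6,6,8,11,11,8,6,8]
j=5: data[5]=11 > 8 → no swap
(after j=5) data = [8,6,6,8,11,11,8,6,8]

[8,6,6,8,11,11,8,6,8]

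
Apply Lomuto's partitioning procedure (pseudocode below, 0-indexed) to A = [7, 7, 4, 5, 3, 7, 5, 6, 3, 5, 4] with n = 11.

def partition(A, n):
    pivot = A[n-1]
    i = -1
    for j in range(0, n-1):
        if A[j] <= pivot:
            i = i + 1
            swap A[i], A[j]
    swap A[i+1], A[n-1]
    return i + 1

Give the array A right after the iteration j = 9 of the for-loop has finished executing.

pivot = A[10] = 4; i = -1
j=0: A[0]=7 > 4 → no swap
j=1: A[1]=7 > 4 → no swap
j=2: A[2]=4 ≤ 4 → i=0, swap A[0],A[2] → [4, 7, 7, 5, 3, 7, 5, 6, 3, 5, 4]
j=3: A[3]=5 > 4 → no swap
j=4: A[4]=3 ≤ 4 → i=1, swap A[1],A[4] → [4, 3, 7, 5, 7, 7, 5, 6, 3, 5, 4]
j=5: A[5]=7 > 4 → no swap
j=6: A[6]=5 > 4 → no swap
j=7: A[7]=6 > 4 → no swap
j=8: A[8]=3 ≤ 4 → i=2, swap A[2],A[8] → [4, 3, 3, 5, 7, 7, 5, 6, 7, 5, 4]
j=9: A[9]=5 > 4 → no swap
(after j=9) A = [4, 3, 3, 5, 7, 7, 5, 6, 7, 5, 4]

[4, 3, 3, 5, 7, 7, 5, 6, 7, 5, 4]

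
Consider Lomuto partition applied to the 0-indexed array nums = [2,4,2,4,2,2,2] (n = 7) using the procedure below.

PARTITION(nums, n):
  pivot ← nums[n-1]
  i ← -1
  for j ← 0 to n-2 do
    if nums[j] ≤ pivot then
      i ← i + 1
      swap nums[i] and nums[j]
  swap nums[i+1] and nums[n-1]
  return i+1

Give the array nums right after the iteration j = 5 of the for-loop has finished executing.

[2,2,2,2,4,4,2]

pivot = nums[6] = 2; i = -1
j=0: nums[0]=2 ≤ 2 → i=0, swap nums[0],nums[0] (no change) → [2,4,2,4,2,2,2]
j=1: nums[1]=4 > 2 → no swap
j=2: nums[2]=2 ≤ 2 → i=1, swap nums[1],nums[2] → [2,2,4,4,2,2,2]
j=3: nums[3]=4 > 2 → no swap
j=4: nums[4]=2 ≤ 2 → i=2, swap nums[2],nums[4] → [2,2,2,4,4,2,2]
j=5: nums[5]=2 ≤ 2 → i=3, swap nums[3],nums[5] → [2,2,2,2,4,4,2]
(after j=5) nums = [2,2,2,2,4,4,2]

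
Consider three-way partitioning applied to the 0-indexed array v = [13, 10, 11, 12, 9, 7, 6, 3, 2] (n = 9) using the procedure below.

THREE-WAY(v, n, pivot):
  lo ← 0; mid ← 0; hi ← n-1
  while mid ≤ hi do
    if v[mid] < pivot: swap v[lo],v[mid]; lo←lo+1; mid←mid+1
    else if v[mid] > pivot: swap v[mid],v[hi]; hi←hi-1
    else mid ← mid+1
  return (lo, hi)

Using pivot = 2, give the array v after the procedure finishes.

[2, 11, 12, 9, 7, 6, 3, 10, 13]

lo=0 mid=0 hi=8
13>2: swap(0,8), hi=7 ⇒ [2, 10, 11, 12, 9, 7, 6, 3, 13]
2=2: mid=1
10>2: swap(1,7), hi=6 ⇒ [2, 3, 11, 12, 9, 7, 6, 10, 13]
3>2: swap(1,6), hi=5 ⇒ [2, 6, 11, 12, 9, 7, 3, 10, 13]
6>2: swap(1,5), hi=4 ⇒ [2, 7, 11, 12, 9, 6, 3, 10, 13]
7>2: swap(1,4), hi=3 ⇒ [2, 9, 11, 12, 7, 6, 3, 10, 13]
9>2: swap(1,3), hi=2 ⇒ [2, 12, 11, 9, 7, 6, 3, 10, 13]
12>2: swap(1,2), hi=1 ⇒ [2, 11, 12, 9, 7, 6, 3, 10, 13]
11>2: swap(1,1), hi=0 ⇒ [2, 11, 12, 9, 7, 6, 3, 10, 13]
done. lo=0 hi=0; v=[2, 11, 12, 9, 7, 6, 3, 10, 13]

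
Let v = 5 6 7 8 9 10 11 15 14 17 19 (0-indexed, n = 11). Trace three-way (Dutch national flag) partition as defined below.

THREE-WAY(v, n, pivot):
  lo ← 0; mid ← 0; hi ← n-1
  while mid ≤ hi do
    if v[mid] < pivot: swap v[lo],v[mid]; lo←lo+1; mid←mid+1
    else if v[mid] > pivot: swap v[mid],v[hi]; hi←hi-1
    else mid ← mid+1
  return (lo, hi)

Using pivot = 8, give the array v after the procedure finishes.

lo=0 mid=0 hi=10
5<8: swap(0,0), lo=1 mid=1 ⇒ 5 6 7 8 9 10 11 15 14 17 19
6<8: swap(1,1), lo=2 mid=2 ⇒ 5 6 7 8 9 10 11 15 14 17 19
7<8: swap(2,2), lo=3 mid=3 ⇒ 5 6 7 8 9 10 11 15 14 17 19
8=8: mid=4
9>8: swap(4,10), hi=9 ⇒ 5 6 7 8 19 10 11 15 14 17 9
19>8: swap(4,9), hi=8 ⇒ 5 6 7 8 17 10 11 15 14 19 9
17>8: swap(4,8), hi=7 ⇒ 5 6 7 8 14 10 11 15 17 19 9
14>8: swap(4,7), hi=6 ⇒ 5 6 7 8 15 10 11 14 17 19 9
15>8: swap(4,6), hi=5 ⇒ 5 6 7 8 11 10 15 14 17 19 9
11>8: swap(4,5), hi=4 ⇒ 5 6 7 8 10 11 15 14 17 19 9
10>8: swap(4,4), hi=3 ⇒ 5 6 7 8 10 11 15 14 17 19 9
done. lo=3 hi=3; v=5 6 7 8 10 11 15 14 17 19 9

5 6 7 8 10 11 15 14 17 19 9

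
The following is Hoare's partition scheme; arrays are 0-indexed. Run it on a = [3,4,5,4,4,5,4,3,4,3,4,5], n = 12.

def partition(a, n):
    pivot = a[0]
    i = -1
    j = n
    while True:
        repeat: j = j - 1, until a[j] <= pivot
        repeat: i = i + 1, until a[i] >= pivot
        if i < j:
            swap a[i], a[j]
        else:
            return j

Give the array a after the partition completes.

[3,3,5,4,4,5,4,4,4,3,4,5]

pivot=3
j stops at 9 (3), i stops at 0 (3); swap ⇒ [3,4,5,4,4,5,4,3,4,3,4,5]
j stops at 7 (3), i stops at 1 (4); swap ⇒ [3,3,5,4,4,5,4,4,4,3,4,5]
j stops at 1, i stops at 2; i≥j ⇒ return 1. a=[3,3,5,4,4,5,4,4,4,3,4,5]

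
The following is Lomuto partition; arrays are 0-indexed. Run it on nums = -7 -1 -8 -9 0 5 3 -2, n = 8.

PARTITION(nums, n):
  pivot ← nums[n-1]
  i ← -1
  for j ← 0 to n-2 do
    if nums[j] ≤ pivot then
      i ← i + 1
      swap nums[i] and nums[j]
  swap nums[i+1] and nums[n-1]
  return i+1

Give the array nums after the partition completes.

-7 -8 -9 -2 0 5 3 -1

pivot=-2, i=-1
j=0: -7≤-2, i=0, swap(0,0) ⇒ -7 -1 -8 -9 0 5 3 -2
j=1: -1>-2, skip
j=2: -8≤-2, i=1, swap(1,2) ⇒ -7 -8 -1 -9 0 5 3 -2
j=3: -9≤-2, i=2, swap(2,3) ⇒ -7 -8 -9 -1 0 5 3 -2
j=4: 0>-2, skip
j=5: 5>-2, skip
j=6: 3>-2, skip
swap(3,7) ⇒ -7 -8 -9 -2 0 5 3 -1; return 3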